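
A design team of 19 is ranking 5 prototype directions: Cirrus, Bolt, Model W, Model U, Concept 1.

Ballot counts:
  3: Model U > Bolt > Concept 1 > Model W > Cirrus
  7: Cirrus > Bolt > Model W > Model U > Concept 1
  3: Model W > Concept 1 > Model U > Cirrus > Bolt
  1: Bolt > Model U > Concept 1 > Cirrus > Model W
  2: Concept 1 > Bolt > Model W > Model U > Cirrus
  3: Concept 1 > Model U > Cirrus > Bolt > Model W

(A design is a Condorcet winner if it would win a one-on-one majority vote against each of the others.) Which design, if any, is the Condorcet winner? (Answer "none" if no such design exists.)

none

Head-to-head results (19 engineers):
Cirrus–Bolt: Cirrus 13–6.
Cirrus vs Model W: Cirrus, 11–8.
Cirrus vs Model U: Cirrus preferred on 7 ballots; Model U wins 12–7.
Cirrus vs Concept 1: Concept 1 wins 12–7.
Bolt vs Model W: Bolt preferred on 3+7+1+2+3 = 16 ballots; Bolt wins 16–3.
Bolt vs Model U: 7+1+2 = 10 for Bolt, 9 for Model U — Bolt by 10–9.
Bolt vs Concept 1: Bolt wins 11–8.
Model W–Model U: Model W 12–7.
Model W–Concept 1: Model W 10–9.
Model U vs Concept 1: Model U is ranked higher on 3+7+1 = 11 ballots, Concept 1 on 8. Model U wins 11–8.
Each design drops at least one matchup (Cirrus loses to Model U; Bolt loses to Cirrus; Model W loses to Cirrus; Model U loses to Bolt; Concept 1 loses to Bolt); the cycle Cirrus > Bolt > Model U > Cirrus rules out a Condorcet winner.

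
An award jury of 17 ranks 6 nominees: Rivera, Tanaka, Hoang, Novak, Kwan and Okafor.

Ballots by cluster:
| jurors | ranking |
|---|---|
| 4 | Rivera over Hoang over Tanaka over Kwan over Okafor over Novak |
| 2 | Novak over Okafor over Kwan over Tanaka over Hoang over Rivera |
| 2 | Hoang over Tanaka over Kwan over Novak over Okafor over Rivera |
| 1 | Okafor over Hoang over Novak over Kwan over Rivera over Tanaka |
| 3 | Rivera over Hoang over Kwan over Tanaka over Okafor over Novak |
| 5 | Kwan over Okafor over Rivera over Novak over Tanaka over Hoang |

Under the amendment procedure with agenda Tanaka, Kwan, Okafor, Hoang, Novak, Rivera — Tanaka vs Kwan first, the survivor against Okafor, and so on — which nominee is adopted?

Rivera

Round 1: Tanaka vs Kwan — 6–11, Kwan advances.
Round 2: Kwan vs Okafor — 14–3, Kwan advances.
Round 3: Kwan vs Hoang — 7–10, Hoang advances.
Round 4: Hoang vs Novak — 10–7, Hoang advances.
Round 5: Hoang vs Rivera — 5–12, Rivera advances.
Rivera survives the agenda.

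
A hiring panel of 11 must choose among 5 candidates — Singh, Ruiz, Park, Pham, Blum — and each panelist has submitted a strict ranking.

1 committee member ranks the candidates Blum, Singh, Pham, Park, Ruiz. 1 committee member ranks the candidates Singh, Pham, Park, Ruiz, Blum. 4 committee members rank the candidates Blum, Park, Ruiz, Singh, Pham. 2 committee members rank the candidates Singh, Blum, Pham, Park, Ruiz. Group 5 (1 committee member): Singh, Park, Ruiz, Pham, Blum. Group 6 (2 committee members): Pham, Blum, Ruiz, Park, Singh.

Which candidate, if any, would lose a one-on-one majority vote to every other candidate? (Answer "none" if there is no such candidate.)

none

Pairwise majorities:
Singh vs Ruiz: 5 to 6, Ruiz.
Singh vs Park: Singh preferred on 1+1+2+1 = 5 ballots; Park wins 6–5.
Singh vs Pham: Singh preferred on 1+1+4+2+1 = 9 ballots; Singh wins 9–2.
Singh vs Blum: Singh preferred on 1+2+1 = 4 ballots; Blum wins 7–4.
Ruiz vs Park: 2 to 9, Park.
Ruiz vs Pham: Ruiz preferred on 4+1 = 5 ballots; Pham wins 6–5.
Ruiz–Blum: Blum 9–2.
Park vs Pham: Park is ranked higher on 4+1 = 5 ballots, Pham on 6. Pham wins 6–5.
Park vs Blum: Park is ranked higher on 1+1 = 2 ballots, Blum on 9. Blum wins 9–2.
Pham vs Blum: Pham is ranked higher on 1+1+2 = 4 ballots, Blum on 7. Blum wins 7–4.
Each candidate has at least one pairwise win (Singh beats Pham; Ruiz beats Singh; Park beats Singh; Pham beats Ruiz; Blum beats Singh) — no Condorcet loser.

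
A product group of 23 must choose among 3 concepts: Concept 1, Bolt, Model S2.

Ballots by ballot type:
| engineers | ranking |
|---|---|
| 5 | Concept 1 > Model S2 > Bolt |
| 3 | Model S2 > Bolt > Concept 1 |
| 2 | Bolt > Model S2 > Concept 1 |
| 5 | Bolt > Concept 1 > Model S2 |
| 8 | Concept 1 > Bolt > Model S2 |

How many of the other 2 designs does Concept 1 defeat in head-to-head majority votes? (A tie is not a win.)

Concept 1 against each rival (23 engineers):
Concept 1 vs Bolt: Concept 1 preferred on 5+8 = 13 ballots; Concept 1 wins 13–10.
Concept 1 vs Model S2: Concept 1, 18–5.
Concept 1 beats Bolt, Model S2 — 2 pairwise wins.

2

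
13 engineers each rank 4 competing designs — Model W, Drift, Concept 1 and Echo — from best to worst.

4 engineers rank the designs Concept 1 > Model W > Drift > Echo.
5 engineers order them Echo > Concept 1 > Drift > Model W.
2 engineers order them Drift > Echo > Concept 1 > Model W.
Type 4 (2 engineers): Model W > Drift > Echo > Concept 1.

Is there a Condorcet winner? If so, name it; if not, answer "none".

Pairwise majorities:
Model W vs Drift: Model W preferred on 4+2 = 6 ballots; Drift wins 7–6.
Model W vs Concept 1: Concept 1 wins 11–2.
Model W–Echo: Echo 7–6.
Drift vs Concept 1: Drift is ranked higher on 2+2 = 4 ballots, Concept 1 on 9. Concept 1 wins 9–4.
Drift vs Echo: 4+2+2 = 8 for Drift, 5 for Echo — Drift by 8–5.
Concept 1 vs Echo: Echo wins 9–4.
Every design loses at least once (Model W loses to Drift; Drift loses to Concept 1; Concept 1 loses to Echo; Echo loses to Drift). The majority relation contains the cycle Drift → Echo → Concept 1 → Drift, so there is no Condorcet winner.

none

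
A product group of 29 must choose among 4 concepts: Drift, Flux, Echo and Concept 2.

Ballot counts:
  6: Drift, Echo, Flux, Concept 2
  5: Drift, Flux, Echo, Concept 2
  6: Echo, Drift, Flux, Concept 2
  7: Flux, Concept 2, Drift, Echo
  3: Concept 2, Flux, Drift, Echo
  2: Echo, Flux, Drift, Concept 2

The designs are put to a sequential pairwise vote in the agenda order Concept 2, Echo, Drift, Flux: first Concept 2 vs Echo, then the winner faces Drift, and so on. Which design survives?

Round 1: Concept 2 vs Echo — 10–19, Echo advances.
Round 2: Echo vs Drift — 8–21, Drift advances.
Round 3: Drift vs Flux — 17–12, Drift advances.
The agenda winner is Drift.

Drift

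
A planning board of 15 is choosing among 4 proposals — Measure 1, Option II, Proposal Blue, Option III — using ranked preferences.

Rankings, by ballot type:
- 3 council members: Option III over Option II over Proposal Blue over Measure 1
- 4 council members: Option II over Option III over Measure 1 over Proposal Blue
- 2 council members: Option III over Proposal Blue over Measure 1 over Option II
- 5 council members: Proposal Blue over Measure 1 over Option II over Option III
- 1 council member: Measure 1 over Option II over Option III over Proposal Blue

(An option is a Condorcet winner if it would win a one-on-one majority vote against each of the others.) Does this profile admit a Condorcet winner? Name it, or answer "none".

none

Pairwise majorities:
Measure 1 vs Option II: Measure 1 wins 8–7.
Measure 1 vs Proposal Blue: Proposal Blue, 10–5.
Measure 1 vs Option III: Option III, 9–6.
Option II vs Proposal Blue: Option II wins 8–7.
Option II vs Option III: Option II, 10–5.
Proposal Blue–Option III: Option III 10–5.
Each option drops at least one matchup (Measure 1 loses to Proposal Blue; Option II loses to Measure 1; Proposal Blue loses to Option II; Option III loses to Option II); the cycle Measure 1 → Option II → Proposal Blue → Measure 1 rules out a Condorcet winner.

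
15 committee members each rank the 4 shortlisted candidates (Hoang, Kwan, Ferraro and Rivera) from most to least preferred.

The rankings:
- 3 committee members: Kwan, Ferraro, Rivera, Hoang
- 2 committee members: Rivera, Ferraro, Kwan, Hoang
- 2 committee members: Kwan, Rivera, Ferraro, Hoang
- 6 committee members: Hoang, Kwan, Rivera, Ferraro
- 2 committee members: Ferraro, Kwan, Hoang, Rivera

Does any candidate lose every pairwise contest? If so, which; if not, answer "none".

Pairwise majorities:
Hoang vs Kwan: Hoang is ranked higher on 6 ballots, Kwan on 9. Kwan wins 9–6.
Hoang–Ferraro: Ferraro 9–6.
Hoang vs Rivera: Hoang wins 8–7.
Kwan vs Ferraro: Kwan, 11–4.
Kwan vs Rivera: 13 to 2, Kwan.
Ferraro vs Rivera: 3+2 = 5 for Ferraro, 10 for Rivera — Rivera by 10–5.
Every candidate wins at least one matchup (Hoang beats Rivera; Kwan beats Hoang; Ferraro beats Hoang; Rivera beats Ferraro), so there is no Condorcet loser.

none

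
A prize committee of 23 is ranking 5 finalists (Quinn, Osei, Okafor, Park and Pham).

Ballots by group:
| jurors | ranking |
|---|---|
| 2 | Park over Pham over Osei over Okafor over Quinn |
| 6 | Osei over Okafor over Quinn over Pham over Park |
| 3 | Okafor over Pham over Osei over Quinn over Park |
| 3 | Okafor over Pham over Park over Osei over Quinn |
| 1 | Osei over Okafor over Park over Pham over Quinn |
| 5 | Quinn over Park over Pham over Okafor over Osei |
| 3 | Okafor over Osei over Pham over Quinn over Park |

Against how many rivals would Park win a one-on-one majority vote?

Park against each rival (23 jurors):
Park vs Quinn: Park preferred on 2+3+1 = 6 ballots; Quinn wins 17–6.
Park vs Osei: Osei, 13–10.
Park vs Okafor: Okafor wins 16–7.
Park vs Pham: 8 to 15, Pham.
Park beats no one; loses to Quinn, Osei, Okafor, Pham — 0 pairwise wins.

0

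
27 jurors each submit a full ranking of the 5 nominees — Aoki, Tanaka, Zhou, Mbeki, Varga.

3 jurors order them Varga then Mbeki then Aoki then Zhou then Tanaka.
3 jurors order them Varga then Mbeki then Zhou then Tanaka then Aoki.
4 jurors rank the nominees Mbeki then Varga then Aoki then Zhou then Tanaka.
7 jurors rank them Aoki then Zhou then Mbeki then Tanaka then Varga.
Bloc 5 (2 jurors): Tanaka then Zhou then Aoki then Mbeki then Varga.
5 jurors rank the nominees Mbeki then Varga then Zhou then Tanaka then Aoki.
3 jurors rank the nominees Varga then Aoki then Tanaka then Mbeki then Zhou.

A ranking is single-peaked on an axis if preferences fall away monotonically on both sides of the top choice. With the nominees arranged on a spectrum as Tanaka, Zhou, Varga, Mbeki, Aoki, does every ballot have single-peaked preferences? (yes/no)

Axis positions: Tanaka=1, Zhou=2, Varga=3, Mbeki=4, Aoki=5.
Bloc 1 (peak Varga at position 3): ranking walks positions 3-4-5-2-1, expanding outward from the peak — single-peaked.
Bloc 2 (peak Varga at position 3): ranking walks positions 3-4-2-1-5, expanding outward from the peak — single-peaked.
Bloc 3 (peak Mbeki at position 4): ranking walks positions 4-3-5-2-1, expanding outward from the peak — single-peaked.
Bloc 4: ranking walks positions 5-2-4-1-3; Zhou is ranked above Mbeki even though Mbeki lies between Zhou and the peak Aoki on the axis — preferences dip and rise again. Not single-peaked.
Bloc 5: ranking walks positions 1-2-5-4-3; Aoki is ranked above Varga even though Varga lies between Aoki and the peak Tanaka on the axis — preferences dip and rise again. Not single-peaked.
Bloc 6 (peak Mbeki at position 4): ranking walks positions 4-3-2-1-5, expanding outward from the peak — single-peaked.
Bloc 7: ranking walks positions 3-5-1-4-2; Aoki is ranked above Mbeki even though Mbeki lies between Aoki and the peak Varga on the axis — preferences dip and rise again. Not single-peaked.
Bloc 4 violates single-peakedness, so the profile is not single-peaked on this axis.

no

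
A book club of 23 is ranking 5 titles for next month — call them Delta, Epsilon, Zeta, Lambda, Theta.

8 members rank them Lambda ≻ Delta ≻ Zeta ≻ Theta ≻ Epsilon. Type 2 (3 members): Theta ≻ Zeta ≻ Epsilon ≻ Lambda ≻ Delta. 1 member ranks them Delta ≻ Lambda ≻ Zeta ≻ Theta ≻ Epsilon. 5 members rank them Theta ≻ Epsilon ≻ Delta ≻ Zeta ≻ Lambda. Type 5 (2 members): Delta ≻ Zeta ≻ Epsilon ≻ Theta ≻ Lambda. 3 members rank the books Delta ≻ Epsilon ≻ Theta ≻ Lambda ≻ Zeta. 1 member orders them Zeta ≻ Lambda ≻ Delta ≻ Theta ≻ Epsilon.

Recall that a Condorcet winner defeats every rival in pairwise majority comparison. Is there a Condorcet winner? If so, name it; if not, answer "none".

Pairwise majorities:
Delta–Epsilon: Delta 15–8.
Delta vs Zeta: 19 to 4, Delta.
Delta vs Lambda: 1+5+2+3 = 11 for Delta, 12 for Lambda — Lambda by 12–11.
Delta vs Theta: Delta, 15–8.
Epsilon vs Zeta: 5+3 = 8 for Epsilon, 15 for Zeta — Zeta by 15–8.
Epsilon vs Lambda: 3+5+2+3 = 13 for Epsilon, 10 for Lambda — Epsilon by 13–10.
Epsilon vs Theta: 5 to 18, Theta.
Zeta vs Lambda: Lambda wins 12–11.
Zeta vs Theta: 8+1+2+1 = 12 for Zeta, 11 for Theta — Zeta by 12–11.
Lambda vs Theta: 8+1+1 = 10 for Lambda, 13 for Theta — Theta by 13–10.
Every book loses at least once (Delta loses to Lambda; Epsilon loses to Delta; Zeta loses to Delta; Lambda loses to Epsilon; Theta loses to Delta). The majority relation contains the cycle Delta > Epsilon > Lambda > Delta, so there is no Condorcet winner.

none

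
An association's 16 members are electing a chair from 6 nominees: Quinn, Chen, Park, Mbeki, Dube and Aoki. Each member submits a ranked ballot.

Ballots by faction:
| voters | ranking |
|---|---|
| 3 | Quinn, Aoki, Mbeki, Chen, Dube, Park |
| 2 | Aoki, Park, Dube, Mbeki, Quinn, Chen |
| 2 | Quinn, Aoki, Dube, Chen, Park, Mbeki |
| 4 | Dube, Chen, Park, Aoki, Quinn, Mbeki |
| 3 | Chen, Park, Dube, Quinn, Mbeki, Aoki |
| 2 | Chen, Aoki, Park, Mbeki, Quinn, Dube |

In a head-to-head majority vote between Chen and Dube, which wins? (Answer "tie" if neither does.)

Ballots ranking Chen above Dube: 3 + 3 + 2 = 8.
Ballots ranking Dube above Chen: 16 − 8 = 8.
8–8: the pair ties.

tie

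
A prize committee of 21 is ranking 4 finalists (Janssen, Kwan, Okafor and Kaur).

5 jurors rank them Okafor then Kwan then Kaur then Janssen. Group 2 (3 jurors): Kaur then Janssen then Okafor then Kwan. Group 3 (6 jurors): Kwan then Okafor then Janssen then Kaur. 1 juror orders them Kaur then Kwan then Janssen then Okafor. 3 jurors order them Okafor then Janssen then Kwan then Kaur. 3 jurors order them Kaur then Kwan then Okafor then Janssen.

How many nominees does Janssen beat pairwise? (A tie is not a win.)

Janssen against each rival (21 jurors):
Janssen vs Kwan: Kwan, 15–6.
Janssen vs Okafor: 4 to 17, Okafor.
Janssen–Kaur: Kaur 12–9.
Janssen beats no one; loses to Kwan, Okafor, Kaur — 0 pairwise wins.

0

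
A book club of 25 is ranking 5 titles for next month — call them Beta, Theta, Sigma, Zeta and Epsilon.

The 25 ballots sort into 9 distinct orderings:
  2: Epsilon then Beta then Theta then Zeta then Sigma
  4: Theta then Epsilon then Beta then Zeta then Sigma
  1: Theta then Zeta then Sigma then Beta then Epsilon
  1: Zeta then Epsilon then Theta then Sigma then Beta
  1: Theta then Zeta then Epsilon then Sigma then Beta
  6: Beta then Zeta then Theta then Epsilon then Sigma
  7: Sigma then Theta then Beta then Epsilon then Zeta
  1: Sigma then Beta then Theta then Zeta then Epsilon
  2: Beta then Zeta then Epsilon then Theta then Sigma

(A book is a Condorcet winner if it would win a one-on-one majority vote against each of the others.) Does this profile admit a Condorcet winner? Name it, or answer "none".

Head-to-head results (25 members):
Beta vs Theta: Beta is ranked higher on 2+6+1+2 = 11 ballots, Theta on 14. Theta wins 14–11.
Beta vs Sigma: 2+4+6+2 = 14 for Beta, 11 for Sigma — Beta by 14–11.
Beta vs Zeta: 22 to 3, Beta.
Beta vs Epsilon: Beta preferred on 1+6+7+1+2 = 17 ballots; Beta wins 17–8.
Theta vs Sigma: Theta preferred on 17 ballots; Theta wins 17–8.
Theta vs Zeta: Theta preferred on 2+4+1+1+7+1 = 16 ballots; Theta wins 16–9.
Theta vs Epsilon: Theta is ranked higher on 4+1+1+6+7+1 = 20 ballots, Epsilon on 5. Theta wins 20–5.
Sigma vs Zeta: Sigma preferred on 7+1 = 8 ballots; Zeta wins 17–8.
Sigma vs Epsilon: 1+7+1 = 9 for Sigma, 16 for Epsilon — Epsilon by 16–9.
Zeta vs Epsilon: 12 to 13, Epsilon.
Theta beats each of Beta, Sigma, Zeta, Epsilon — Theta is the Condorcet winner.

Theta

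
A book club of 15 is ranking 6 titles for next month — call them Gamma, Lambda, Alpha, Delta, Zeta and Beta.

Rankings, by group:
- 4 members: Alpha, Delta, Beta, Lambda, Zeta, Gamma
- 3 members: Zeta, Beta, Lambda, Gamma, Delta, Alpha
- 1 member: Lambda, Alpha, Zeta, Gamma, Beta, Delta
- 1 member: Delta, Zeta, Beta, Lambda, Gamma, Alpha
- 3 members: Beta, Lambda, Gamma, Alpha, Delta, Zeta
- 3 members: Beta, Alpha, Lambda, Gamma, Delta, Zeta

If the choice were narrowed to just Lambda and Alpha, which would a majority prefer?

Lambda

Ballots ranking Lambda above Alpha: 3 + 1 + 1 + 3 = 8.
Ballots ranking Alpha above Lambda: 15 − 8 = 7.
Lambda wins the head-to-head 8–7.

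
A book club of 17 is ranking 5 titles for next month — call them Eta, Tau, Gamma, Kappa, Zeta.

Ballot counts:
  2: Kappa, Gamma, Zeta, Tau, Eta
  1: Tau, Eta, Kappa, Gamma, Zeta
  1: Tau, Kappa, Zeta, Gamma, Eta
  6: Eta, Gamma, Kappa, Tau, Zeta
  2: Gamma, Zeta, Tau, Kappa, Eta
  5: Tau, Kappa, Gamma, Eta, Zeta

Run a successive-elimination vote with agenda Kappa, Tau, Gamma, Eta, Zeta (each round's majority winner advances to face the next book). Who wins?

Gamma

Round 1: Kappa vs Tau — 8–9, Tau advances.
Round 2: Tau vs Gamma — 7–10, Gamma advances.
Round 3: Gamma vs Eta — 10–7, Gamma advances.
Round 4: Gamma vs Zeta — 16–1, Gamma advances.
The agenda winner is Gamma.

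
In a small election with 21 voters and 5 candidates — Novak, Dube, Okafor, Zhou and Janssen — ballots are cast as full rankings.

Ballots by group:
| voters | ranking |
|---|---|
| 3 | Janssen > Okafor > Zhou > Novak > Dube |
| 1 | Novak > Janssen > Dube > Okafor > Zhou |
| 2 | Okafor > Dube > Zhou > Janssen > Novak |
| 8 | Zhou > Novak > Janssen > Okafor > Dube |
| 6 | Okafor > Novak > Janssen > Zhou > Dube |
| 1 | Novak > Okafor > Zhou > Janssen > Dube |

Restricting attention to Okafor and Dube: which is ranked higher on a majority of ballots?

Ballots ranking Okafor above Dube: 3 + 2 + 8 + 6 + 1 = 20.
Ballots ranking Dube above Okafor: 21 − 20 = 1.
Okafor wins the head-to-head 20–1.

Okafor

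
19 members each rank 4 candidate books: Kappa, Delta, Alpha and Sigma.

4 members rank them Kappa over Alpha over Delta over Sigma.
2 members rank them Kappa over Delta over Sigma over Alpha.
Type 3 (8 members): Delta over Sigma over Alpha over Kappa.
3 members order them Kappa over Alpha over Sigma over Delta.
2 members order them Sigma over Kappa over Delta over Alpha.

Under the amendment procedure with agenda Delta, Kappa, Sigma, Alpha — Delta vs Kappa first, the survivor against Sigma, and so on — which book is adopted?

Round 1: Delta vs Kappa — 8–11, Kappa advances.
Round 2: Kappa vs Sigma — 9–10, Sigma advances.
Round 3: Sigma vs Alpha — 12–7, Sigma advances.
Sigma survives the agenda.

Sigma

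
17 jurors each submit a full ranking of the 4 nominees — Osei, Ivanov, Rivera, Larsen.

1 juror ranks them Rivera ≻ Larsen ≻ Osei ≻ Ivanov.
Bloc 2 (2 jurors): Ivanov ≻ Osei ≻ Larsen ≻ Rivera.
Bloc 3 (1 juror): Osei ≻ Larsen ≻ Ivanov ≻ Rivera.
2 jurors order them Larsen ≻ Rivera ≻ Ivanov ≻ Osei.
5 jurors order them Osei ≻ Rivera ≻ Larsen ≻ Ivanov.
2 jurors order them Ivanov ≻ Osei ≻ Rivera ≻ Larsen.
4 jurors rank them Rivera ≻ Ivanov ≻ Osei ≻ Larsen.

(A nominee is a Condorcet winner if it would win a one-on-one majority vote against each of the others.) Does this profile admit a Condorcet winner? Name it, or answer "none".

Head-to-head results (17 jurors):
Osei vs Ivanov: Ivanov, 10–7.
Osei–Rivera: Osei 10–7.
Osei vs Larsen: Osei, 14–3.
Ivanov vs Rivera: Rivera, 12–5.
Ivanov vs Larsen: Larsen, 9–8.
Rivera–Larsen: Rivera 12–5.
Each nominee drops at least one matchup (Osei loses to Ivanov; Ivanov loses to Rivera; Rivera loses to Osei; Larsen loses to Osei); the cycle Osei → Rivera → Ivanov → Osei rules out a Condorcet winner.

none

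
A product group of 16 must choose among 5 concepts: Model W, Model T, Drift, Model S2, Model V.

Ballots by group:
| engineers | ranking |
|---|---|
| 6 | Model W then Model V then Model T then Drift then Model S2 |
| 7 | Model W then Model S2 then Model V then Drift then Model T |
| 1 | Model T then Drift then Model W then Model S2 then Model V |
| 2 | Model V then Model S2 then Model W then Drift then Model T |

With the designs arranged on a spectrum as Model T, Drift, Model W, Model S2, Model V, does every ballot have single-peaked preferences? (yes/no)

no

Axis positions: Model T=1, Drift=2, Model W=3, Model S2=4, Model V=5.
Group 1: ranking walks positions 3-5-1-2-4; Model V is ranked above Model S2 even though Model S2 lies between Model V and the peak Model W on the axis — preferences dip and rise again. Not single-peaked.
Group 2 (peak Model W at position 3): ranking walks positions 3-4-5-2-1, expanding outward from the peak — single-peaked.
Group 3 (peak Model T at position 1): ranking walks positions 1-2-3-4-5, expanding outward from the peak — single-peaked.
Group 4 (peak Model V at position 5): ranking walks positions 5-4-3-2-1, expanding outward from the peak — single-peaked.
Group 1 violates single-peakedness, so the profile is not single-peaked on this axis.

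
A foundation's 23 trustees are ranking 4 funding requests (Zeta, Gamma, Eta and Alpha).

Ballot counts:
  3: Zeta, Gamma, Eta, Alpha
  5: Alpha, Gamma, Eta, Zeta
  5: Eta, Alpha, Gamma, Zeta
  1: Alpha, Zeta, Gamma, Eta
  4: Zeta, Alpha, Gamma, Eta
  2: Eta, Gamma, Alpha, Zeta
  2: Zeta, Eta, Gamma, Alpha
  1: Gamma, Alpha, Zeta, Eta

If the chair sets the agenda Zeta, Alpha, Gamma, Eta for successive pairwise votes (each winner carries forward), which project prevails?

Round 1: Zeta vs Alpha — 9–14, Alpha advances.
Round 2: Alpha vs Gamma — 15–8, Alpha advances.
Round 3: Alpha vs Eta — 11–12, Eta advances.
Eta survives the agenda.

Eta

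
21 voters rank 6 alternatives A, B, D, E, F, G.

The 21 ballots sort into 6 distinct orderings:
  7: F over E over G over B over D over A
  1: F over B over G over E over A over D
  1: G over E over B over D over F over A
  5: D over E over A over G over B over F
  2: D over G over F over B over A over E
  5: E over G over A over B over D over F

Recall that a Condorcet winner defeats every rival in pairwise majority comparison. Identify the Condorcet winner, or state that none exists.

Head-to-head results (21 voters):
A vs B: A preferred on 5+5 = 10 ballots; B wins 11–10.
A vs D: 6 to 15, D.
A vs E: 2 for A, 19 for E — E by 19–2.
A vs F: A preferred on 5+5 = 10 ballots; F wins 11–10.
A vs G: A is ranked higher on 5 ballots, G on 16. G wins 16–5.
B vs D: 7+1+1+5 = 14 for B, 7 for D — B by 14–7.
B vs E: B is ranked higher on 1+2 = 3 ballots, E on 18. E wins 18–3.
B vs F: 11 to 10, B.
B vs G: B is ranked higher on 1 ballot, G on 20. G wins 20–1.
D vs E: 7 to 14, E.
D vs F: 13 to 8, D.
D vs G: D preferred on 5+2 = 7 ballots; G wins 14–7.
E vs F: E preferred on 1+5+5 = 11 ballots; E wins 11–10.
E vs G: E is ranked higher on 7+5+5 = 17 ballots, G on 4. E wins 17–4.
F vs G: 8 to 13, G.
E defeats every rival head-to-head and is the Condorcet winner.

E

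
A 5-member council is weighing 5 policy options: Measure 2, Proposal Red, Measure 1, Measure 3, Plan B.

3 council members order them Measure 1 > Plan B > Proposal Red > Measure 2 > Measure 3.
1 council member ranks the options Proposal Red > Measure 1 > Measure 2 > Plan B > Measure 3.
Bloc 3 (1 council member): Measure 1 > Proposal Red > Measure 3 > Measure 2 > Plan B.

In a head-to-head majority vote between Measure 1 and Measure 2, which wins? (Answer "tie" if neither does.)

Ballots ranking Measure 1 above Measure 2: 3 + 1 + 1 = 5.
Ballots ranking Measure 2 above Measure 1: 5 − 5 = 0.
Measure 1 wins the head-to-head 5–0.

Measure 1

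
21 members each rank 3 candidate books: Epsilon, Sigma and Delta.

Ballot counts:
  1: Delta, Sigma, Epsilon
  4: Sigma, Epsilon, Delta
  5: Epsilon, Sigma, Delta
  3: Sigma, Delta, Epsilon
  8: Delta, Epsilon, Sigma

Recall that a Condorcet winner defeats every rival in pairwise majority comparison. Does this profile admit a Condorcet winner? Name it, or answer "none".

Check each pair by majority over 21 ballots:
Epsilon vs Sigma: 5+8 = 13 for Epsilon, 8 for Sigma — Epsilon by 13–8.
Epsilon vs Delta: Delta, 12–9.
Sigma vs Delta: Sigma, 12–9.
Each book drops at least one matchup (Epsilon loses to Delta; Sigma loses to Epsilon; Delta loses to Sigma); the cycle Epsilon > Sigma > Delta > Epsilon rules out a Condorcet winner.

none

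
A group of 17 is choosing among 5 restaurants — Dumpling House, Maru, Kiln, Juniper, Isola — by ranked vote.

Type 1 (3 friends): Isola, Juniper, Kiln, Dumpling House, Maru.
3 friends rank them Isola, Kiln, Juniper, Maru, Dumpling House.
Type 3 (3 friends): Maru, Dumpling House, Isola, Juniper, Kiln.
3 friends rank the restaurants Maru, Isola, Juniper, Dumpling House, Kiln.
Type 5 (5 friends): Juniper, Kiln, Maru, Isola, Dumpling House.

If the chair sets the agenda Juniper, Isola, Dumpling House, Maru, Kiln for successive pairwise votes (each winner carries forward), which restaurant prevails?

Round 1: Juniper vs Isola — 5–12, Isola advances.
Round 2: Isola vs Dumpling House — 14–3, Isola advances.
Round 3: Isola vs Maru — 6–11, Maru advances.
Round 4: Maru vs Kiln — 6–11, Kiln advances.
The agenda winner is Kiln.

Kiln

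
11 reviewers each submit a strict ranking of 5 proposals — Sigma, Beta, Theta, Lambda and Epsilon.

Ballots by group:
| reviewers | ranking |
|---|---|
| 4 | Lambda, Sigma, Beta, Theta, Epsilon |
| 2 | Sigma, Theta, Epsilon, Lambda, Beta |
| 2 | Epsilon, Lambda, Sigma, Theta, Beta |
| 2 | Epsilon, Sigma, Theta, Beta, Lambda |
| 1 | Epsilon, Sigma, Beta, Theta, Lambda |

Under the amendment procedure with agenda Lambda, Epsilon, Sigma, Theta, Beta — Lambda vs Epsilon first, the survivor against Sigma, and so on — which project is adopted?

Sigma

Round 1: Lambda vs Epsilon — 4–7, Epsilon advances.
Round 2: Epsilon vs Sigma — 5–6, Sigma advances.
Round 3: Sigma vs Theta — 11–0, Sigma advances.
Round 4: Sigma vs Beta — 11–0, Sigma advances.
Sigma survives the agenda.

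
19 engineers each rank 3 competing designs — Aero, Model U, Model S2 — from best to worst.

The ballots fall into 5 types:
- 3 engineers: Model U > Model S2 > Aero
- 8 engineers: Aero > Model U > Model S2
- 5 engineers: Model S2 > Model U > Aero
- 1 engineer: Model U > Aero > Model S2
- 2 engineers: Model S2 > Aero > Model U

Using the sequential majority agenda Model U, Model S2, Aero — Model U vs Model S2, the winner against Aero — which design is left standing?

Aero

Round 1: Model U vs Model S2 — 12–7, Model U advances.
Round 2: Model U vs Aero — 9–10, Aero advances.
Aero survives the agenda.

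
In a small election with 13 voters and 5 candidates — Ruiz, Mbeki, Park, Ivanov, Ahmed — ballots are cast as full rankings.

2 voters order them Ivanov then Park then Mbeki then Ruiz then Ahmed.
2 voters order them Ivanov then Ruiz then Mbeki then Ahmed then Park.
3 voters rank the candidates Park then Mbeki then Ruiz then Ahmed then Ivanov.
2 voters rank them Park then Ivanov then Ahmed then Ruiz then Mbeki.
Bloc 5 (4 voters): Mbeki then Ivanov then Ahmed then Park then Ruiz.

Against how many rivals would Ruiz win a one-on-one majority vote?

1

Ruiz against each rival (13 voters):
Ruiz vs Mbeki: Ruiz is ranked higher on 2+2 = 4 ballots, Mbeki on 9. Mbeki wins 9–4.
Ruiz vs Park: Ruiz preferred on 2 ballots; Park wins 11–2.
Ruiz vs Ivanov: Ruiz is ranked higher on 3 ballots, Ivanov on 10. Ivanov wins 10–3.
Ruiz vs Ahmed: Ruiz, 7–6.
Ruiz beats Ahmed; loses to Mbeki, Park, Ivanov — 1 pairwise win.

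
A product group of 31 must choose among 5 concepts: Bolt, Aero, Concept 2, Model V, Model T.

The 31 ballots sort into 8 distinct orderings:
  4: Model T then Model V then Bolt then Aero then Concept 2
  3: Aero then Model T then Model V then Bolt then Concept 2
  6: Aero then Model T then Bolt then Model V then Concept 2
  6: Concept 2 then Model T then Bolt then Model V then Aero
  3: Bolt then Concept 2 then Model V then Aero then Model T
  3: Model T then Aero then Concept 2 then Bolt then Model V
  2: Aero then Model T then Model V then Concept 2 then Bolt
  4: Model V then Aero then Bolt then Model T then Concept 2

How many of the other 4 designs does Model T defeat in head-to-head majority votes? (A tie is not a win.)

3

Model T against each rival (31 engineers):
Model T–Bolt: Model T 24–7.
Model T–Aero: Aero 18–13.
Model T vs Concept 2: 22 to 9, Model T.
Model T vs Model V: 24 to 7, Model T.
Model T beats Bolt, Concept 2, Model V; loses to Aero — 3 pairwise wins.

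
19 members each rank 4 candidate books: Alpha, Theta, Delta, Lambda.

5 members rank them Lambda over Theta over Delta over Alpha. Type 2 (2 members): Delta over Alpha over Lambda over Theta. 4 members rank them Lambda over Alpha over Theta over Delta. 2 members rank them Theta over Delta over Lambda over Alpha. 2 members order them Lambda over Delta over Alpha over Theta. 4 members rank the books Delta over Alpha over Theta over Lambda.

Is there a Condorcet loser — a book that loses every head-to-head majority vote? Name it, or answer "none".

Pairwise majorities:
Alpha vs Theta: Alpha, 12–7.
Alpha vs Delta: Delta, 15–4.
Alpha vs Lambda: Lambda wins 13–6.
Theta vs Delta: Theta preferred on 5+4+2 = 11 ballots; Theta wins 11–8.
Theta vs Lambda: Lambda wins 13–6.
Delta vs Lambda: Lambda, 11–8.
No book is winless: Alpha beats Theta; Theta beats Delta; Delta beats Alpha; Lambda beats Alpha. There is no Condorcet loser.

none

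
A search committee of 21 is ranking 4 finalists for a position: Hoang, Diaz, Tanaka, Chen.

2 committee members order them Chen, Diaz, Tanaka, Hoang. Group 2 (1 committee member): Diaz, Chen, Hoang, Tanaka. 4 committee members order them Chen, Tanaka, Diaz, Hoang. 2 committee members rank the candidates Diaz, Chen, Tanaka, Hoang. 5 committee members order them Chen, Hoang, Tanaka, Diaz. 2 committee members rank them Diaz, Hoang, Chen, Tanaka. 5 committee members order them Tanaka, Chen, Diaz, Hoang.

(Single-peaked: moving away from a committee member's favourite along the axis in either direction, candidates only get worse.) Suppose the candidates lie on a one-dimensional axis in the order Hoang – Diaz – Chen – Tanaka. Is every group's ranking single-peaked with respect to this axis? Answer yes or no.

Axis positions: Hoang=1, Diaz=2, Chen=3, Tanaka=4.
Group 1 (peak Chen at position 3): ranking walks positions 3-2-4-1, expanding outward from the peak — single-peaked.
Group 2 (peak Diaz at position 2): ranking walks positions 2-3-1-4, expanding outward from the peak — single-peaked.
Group 3 (peak Chen at position 3): ranking walks positions 3-4-2-1, expanding outward from the peak — single-peaked.
Group 4 (peak Diaz at position 2): ranking walks positions 2-3-4-1, expanding outward from the peak — single-peaked.
Group 5: ranking walks positions 3-1-4-2; Hoang is ranked above Diaz even though Diaz lies between Hoang and the peak Chen on the axis — preferences dip and rise again. Not single-peaked.
Group 6 (peak Diaz at position 2): ranking walks positions 2-1-3-4, expanding outward from the peak — single-peaked.
Group 7 (peak Tanaka at position 4): ranking walks positions 4-3-2-1, expanding outward from the peak — single-peaked.
Group 5 violates single-peakedness, so the profile is not single-peaked on this axis.

no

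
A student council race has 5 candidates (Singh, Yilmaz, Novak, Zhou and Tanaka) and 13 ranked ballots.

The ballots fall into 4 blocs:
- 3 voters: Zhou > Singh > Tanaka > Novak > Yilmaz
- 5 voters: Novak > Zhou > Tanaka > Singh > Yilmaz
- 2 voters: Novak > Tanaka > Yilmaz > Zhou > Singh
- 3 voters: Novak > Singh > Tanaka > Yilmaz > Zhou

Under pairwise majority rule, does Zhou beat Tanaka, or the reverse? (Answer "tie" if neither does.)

Zhou

Ballots ranking Zhou above Tanaka: 3 + 5 = 8.
Ballots ranking Tanaka above Zhou: 13 − 8 = 5.
Zhou wins the head-to-head 8–5.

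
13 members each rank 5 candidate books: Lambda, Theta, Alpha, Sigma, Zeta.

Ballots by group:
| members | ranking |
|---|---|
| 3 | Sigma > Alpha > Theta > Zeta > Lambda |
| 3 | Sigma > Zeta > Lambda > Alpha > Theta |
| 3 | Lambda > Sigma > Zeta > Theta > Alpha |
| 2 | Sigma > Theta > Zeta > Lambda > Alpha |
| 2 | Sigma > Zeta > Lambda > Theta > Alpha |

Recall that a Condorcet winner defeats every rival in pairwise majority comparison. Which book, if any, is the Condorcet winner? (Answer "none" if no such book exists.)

Head-to-head results (13 members):
Lambda–Theta: Lambda 8–5.
Lambda vs Alpha: Lambda is ranked higher on 3+3+2+2 = 10 ballots, Alpha on 3. Lambda wins 10–3.
Lambda vs Sigma: Sigma, 10–3.
Lambda vs Zeta: Lambda is ranked higher on 3 ballots, Zeta on 10. Zeta wins 10–3.
Theta–Alpha: Theta 7–6.
Theta vs Sigma: Sigma, 13–0.
Theta vs Zeta: Theta preferred on 3+2 = 5 ballots; Zeta wins 8–5.
Alpha vs Sigma: 0 to 13, Sigma.
Alpha vs Zeta: Zeta, 10–3.
Sigma vs Zeta: Sigma wins 13–0.
Sigma beats each of Lambda, Theta, Alpha, Zeta — Sigma is the Condorcet winner.

Sigma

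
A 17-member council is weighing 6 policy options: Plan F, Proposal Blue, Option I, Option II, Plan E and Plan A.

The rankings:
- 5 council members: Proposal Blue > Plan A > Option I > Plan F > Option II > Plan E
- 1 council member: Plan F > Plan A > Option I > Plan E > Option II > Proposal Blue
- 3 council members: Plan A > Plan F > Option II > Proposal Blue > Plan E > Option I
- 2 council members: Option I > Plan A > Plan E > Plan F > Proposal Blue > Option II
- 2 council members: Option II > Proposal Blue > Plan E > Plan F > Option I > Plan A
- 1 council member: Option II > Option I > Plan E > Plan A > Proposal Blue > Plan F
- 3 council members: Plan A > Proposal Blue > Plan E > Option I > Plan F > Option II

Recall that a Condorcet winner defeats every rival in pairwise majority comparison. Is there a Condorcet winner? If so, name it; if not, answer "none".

Pairwise majorities:
Plan F vs Proposal Blue: Plan F preferred on 1+3+2 = 6 ballots; Proposal Blue wins 11–6.
Plan F vs Option I: Plan F is ranked higher on 1+3+2 = 6 ballots, Option I on 11. Option I wins 11–6.
Plan F vs Option II: Plan F preferred on 5+1+3+2+3 = 14 ballots; Plan F wins 14–3.
Plan F vs Plan E: Plan F preferred on 5+1+3 = 9 ballots; Plan F wins 9–8.
Plan F vs Plan A: Plan F is ranked higher on 1+2 = 3 ballots, Plan A on 14. Plan A wins 14–3.
Proposal Blue vs Option I: 13 to 4, Proposal Blue.
Proposal Blue vs Option II: 5+2+3 = 10 for Proposal Blue, 7 for Option II — Proposal Blue by 10–7.
Proposal Blue vs Plan E: Proposal Blue is ranked higher on 5+3+2+3 = 13 ballots, Plan E on 4. Proposal Blue wins 13–4.
Proposal Blue vs Plan A: 7 to 10, Plan A.
Option I vs Option II: 5+1+2+3 = 11 for Option I, 6 for Option II — Option I by 11–6.
Option I vs Plan E: Option I is ranked higher on 5+1+2+1 = 9 ballots, Plan E on 8. Option I wins 9–8.
Option I vs Plan A: 2+2+1 = 5 for Option I, 12 for Plan A — Plan A by 12–5.
Option II vs Plan E: Option II is ranked higher on 5+3+2+1 = 11 ballots, Plan E on 6. Option II wins 11–6.
Option II vs Plan A: 3 to 14, Plan A.
Plan E vs Plan A: Plan E is ranked higher on 2+1 = 3 ballots, Plan A on 14. Plan A wins 14–3.
Plan A defeats every rival head-to-head and is the Condorcet winner.

Plan A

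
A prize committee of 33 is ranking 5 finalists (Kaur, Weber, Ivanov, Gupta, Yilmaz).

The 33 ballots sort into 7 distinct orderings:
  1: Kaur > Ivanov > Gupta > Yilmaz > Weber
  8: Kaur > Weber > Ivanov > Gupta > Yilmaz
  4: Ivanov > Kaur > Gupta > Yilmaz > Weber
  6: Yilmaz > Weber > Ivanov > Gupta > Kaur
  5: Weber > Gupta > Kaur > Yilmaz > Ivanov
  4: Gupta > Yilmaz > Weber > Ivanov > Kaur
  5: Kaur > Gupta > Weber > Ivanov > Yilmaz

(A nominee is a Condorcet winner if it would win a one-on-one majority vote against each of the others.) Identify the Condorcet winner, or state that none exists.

Kaur

Head-to-head results (33 jurors):
Kaur vs Weber: 1+8+4+5 = 18 for Kaur, 15 for Weber — Kaur by 18–15.
Kaur vs Ivanov: Kaur preferred on 1+8+5+5 = 19 ballots; Kaur wins 19–14.
Kaur vs Gupta: 1+8+4+5 = 18 for Kaur, 15 for Gupta — Kaur by 18–15.
Kaur vs Yilmaz: 23 to 10, Kaur.
Weber vs Ivanov: 28 to 5, Weber.
Weber vs Gupta: Weber wins 19–14.
Weber vs Yilmaz: Weber, 18–15.
Ivanov vs Gupta: Ivanov is ranked higher on 1+8+4+6 = 19 ballots, Gupta on 14. Ivanov wins 19–14.
Ivanov vs Yilmaz: 1+8+4+5 = 18 for Ivanov, 15 for Yilmaz — Ivanov by 18–15.
Gupta–Yilmaz: Gupta 27–6.
Kaur wins every pairwise contest, so Kaur is the Condorcet winner.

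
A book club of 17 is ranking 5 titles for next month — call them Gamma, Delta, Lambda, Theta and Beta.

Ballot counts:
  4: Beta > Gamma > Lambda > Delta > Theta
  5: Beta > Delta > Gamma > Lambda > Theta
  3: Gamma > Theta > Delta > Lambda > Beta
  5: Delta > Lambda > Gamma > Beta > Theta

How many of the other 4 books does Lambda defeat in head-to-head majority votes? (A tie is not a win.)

1

Lambda against each rival (17 members):
Lambda vs Gamma: Lambda is ranked higher on 5 ballots, Gamma on 12. Gamma wins 12–5.
Lambda vs Delta: 4 to 13, Delta.
Lambda vs Theta: Lambda preferred on 4+5+5 = 14 ballots; Lambda wins 14–3.
Lambda vs Beta: Lambda preferred on 3+5 = 8 ballots; Beta wins 9–8.
Lambda beats Theta; loses to Gamma, Delta, Beta — 1 pairwise win.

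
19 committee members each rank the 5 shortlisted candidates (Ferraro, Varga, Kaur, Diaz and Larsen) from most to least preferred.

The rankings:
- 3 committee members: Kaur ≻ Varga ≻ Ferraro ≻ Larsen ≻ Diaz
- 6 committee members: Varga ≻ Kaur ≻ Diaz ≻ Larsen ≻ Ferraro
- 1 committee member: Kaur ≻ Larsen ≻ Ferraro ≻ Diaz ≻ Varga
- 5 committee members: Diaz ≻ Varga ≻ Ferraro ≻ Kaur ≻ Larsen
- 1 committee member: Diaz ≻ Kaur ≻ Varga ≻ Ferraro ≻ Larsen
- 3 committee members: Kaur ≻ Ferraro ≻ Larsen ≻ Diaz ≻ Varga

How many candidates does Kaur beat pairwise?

Kaur against each rival (19 committee members):
Kaur vs Ferraro: Kaur preferred on 3+6+1+1+3 = 14 ballots; Kaur wins 14–5.
Kaur vs Varga: Varga, 11–8.
Kaur vs Diaz: 13 to 6, Kaur.
Kaur vs Larsen: 3+6+1+5+1+3 = 19 for Kaur, 0 for Larsen — Kaur by 19–0.
Kaur beats Ferraro, Diaz, Larsen; loses to Varga — 3 pairwise wins.

3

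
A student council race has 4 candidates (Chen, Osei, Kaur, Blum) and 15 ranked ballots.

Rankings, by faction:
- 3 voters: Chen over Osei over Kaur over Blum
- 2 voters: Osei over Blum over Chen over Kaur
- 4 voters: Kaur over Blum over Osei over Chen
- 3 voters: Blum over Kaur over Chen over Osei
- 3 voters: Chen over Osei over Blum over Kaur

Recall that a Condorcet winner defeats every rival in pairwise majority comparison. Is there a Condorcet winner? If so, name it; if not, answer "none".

Pairwise majorities:
Chen–Osei: Chen 9–6.
Chen vs Kaur: Chen wins 8–7.
Chen vs Blum: Blum, 9–6.
Osei vs Kaur: Osei wins 8–7.
Osei vs Blum: Osei wins 8–7.
Kaur vs Blum: Blum wins 8–7.
No candidate is unbeaten: Chen loses to Blum; Osei loses to Chen; Kaur loses to Chen; Blum loses to Osei. In particular Chen → Osei → Blum → Chen is a majority cycle — no Condorcet winner exists.

none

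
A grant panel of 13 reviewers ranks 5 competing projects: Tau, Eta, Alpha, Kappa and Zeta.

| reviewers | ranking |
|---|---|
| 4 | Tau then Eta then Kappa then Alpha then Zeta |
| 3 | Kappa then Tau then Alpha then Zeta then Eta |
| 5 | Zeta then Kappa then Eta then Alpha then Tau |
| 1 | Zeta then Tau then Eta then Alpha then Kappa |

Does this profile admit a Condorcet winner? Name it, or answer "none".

Head-to-head results (13 reviewers):
Tau vs Eta: 4+3+1 = 8 for Tau, 5 for Eta — Tau by 8–5.
Tau vs Alpha: Tau preferred on 4+3+1 = 8 ballots; Tau wins 8–5.
Tau vs Kappa: Tau preferred on 4+1 = 5 ballots; Kappa wins 8–5.
Tau vs Zeta: 4+3 = 7 for Tau, 6 for Zeta — Tau by 7–6.
Eta vs Alpha: Eta is ranked higher on 4+5+1 = 10 ballots, Alpha on 3. Eta wins 10–3.
Eta vs Kappa: 5 to 8, Kappa.
Eta vs Zeta: 4 for Eta, 9 for Zeta — Zeta by 9–4.
Alpha vs Kappa: 1 to 12, Kappa.
Alpha vs Zeta: 4+3 = 7 for Alpha, 6 for Zeta — Alpha by 7–6.
Kappa vs Zeta: Kappa is ranked higher on 4+3 = 7 ballots, Zeta on 6. Kappa wins 7–6.
Kappa defeats every rival head-to-head and is the Condorcet winner.

Kappa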